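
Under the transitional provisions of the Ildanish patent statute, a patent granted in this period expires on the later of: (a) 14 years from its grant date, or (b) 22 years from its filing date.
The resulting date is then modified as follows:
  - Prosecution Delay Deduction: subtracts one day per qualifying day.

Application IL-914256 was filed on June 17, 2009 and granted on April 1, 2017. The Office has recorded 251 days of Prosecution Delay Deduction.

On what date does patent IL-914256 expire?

(a) grant + 14 years → 1 April 2031.
(b) filing + 22 years → 17 June 2031.
Later of the two: 17 June 2031.
Prosecution Delay Deduction: −251 days → 9 October 2030.

October 9, 2030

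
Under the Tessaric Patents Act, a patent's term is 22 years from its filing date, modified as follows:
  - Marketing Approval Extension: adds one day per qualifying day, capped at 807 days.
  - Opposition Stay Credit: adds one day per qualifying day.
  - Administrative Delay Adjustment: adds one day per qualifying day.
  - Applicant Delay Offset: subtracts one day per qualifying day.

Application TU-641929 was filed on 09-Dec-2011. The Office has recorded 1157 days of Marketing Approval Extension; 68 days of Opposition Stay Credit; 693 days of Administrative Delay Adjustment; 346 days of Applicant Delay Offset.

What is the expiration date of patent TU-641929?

Base term: filing date + 22 years → 9 December 2033.
Marketing Approval Extension: 1157 days claimed exceeds the 807-day cap, so +807 days → 24 February 2036.
Opposition Stay Credit: +68 days → 2 May 2036.
Administrative Delay Adjustment: +693 days → 26 March 2038.
Applicant Delay Offset: −346 days → 14 April 2037.

2037-04-14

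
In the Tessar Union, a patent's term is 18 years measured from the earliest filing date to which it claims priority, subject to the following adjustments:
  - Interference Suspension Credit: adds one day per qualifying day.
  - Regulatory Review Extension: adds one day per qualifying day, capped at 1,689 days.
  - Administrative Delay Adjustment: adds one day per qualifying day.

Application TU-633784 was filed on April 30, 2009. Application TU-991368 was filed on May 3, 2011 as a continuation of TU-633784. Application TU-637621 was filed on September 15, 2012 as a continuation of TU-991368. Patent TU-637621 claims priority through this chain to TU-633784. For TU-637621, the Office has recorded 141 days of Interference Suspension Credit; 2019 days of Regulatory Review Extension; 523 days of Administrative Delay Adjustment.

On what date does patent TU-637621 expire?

October 8, 2033

Earliest priority filing: 30 April 2009.
Base term: 30 April 2009 + 18 years → 30 April 2027.
Interference Suspension Credit: +141 days → 18 September 2027.
Regulatory Review Extension: 2019 days claimed exceeds the 1689-day cap, so +1689 days → 3 May 2032.
Administrative Delay Adjustment: +523 days → 8 October 2033.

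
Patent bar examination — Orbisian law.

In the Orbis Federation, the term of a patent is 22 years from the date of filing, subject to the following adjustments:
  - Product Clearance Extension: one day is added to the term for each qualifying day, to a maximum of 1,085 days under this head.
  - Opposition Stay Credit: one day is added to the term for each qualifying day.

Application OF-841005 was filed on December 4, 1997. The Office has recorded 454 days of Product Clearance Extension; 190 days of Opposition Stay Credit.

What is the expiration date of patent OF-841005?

Base term: filing date + 22 years → 4 December 2019.
Product Clearance Extension: 454 days (within the 1085-day cap) → +454 days → 2 March 2021.
Opposition Stay Credit: +190 days → 8 September 2021.

September 8, 2021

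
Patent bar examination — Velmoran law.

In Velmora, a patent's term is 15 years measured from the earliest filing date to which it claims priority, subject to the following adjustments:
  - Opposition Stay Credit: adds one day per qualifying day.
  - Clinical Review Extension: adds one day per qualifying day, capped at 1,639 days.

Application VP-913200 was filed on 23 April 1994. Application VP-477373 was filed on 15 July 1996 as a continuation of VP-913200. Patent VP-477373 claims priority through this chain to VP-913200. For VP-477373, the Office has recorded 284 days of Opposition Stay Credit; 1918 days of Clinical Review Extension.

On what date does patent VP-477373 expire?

July 29, 2014

Earliest priority filing: 23 April 1994.
Base term: 23 April 1994 + 15 years → 23 April 2009.
Opposition Stay Credit: +284 days → 1 February 2010.
Clinical Review Extension: 1918 days claimed exceeds the 1639-day cap, so +1639 days → 29 July 2014.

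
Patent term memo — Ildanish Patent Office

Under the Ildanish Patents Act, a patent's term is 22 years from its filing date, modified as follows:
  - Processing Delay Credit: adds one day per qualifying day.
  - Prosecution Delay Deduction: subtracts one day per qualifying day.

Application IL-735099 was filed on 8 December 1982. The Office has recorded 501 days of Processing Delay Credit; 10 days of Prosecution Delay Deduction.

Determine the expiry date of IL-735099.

Base term: filing date + 22 years → 8 December 2004.
Processing Delay Credit: +501 days → 23 April 2006.
Prosecution Delay Deduction: −10 days → 13 April 2006.

April 13, 2006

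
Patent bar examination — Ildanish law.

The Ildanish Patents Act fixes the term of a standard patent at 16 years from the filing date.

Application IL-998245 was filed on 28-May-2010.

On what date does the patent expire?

May 28, 2026

Filing date + 16 years → 28 May 2026.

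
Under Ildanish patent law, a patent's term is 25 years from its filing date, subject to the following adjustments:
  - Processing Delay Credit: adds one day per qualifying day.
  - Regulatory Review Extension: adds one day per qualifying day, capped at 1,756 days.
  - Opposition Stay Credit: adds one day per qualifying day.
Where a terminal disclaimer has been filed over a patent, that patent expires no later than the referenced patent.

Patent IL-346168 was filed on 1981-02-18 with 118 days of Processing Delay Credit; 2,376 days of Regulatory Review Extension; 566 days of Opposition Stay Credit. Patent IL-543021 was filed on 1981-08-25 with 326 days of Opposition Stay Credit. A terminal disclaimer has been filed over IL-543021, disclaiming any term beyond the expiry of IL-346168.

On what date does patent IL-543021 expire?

2007-07-17

Natural term of IL-543021:
  Base: filing + 25 years → 25 August 2006.
  Opposition Stay Credit: +326 days → 17 July 2007.
Expiry of referenced patent IL-346168:
  Base: filing + 25 years → 18 February 2006.
  Processing Delay Credit: +118 days → 16 June 2006.
  Regulatory Review Extension: 2376 days claimed exceeds the 1756-day cap, so +1756 days → 7 April 2011.
  Opposition Stay Credit: +566 days → 24 October 2012.
Terminal disclaimer: IL-543021 expires on the earlier of 17 July 2007 and 24 October 2012.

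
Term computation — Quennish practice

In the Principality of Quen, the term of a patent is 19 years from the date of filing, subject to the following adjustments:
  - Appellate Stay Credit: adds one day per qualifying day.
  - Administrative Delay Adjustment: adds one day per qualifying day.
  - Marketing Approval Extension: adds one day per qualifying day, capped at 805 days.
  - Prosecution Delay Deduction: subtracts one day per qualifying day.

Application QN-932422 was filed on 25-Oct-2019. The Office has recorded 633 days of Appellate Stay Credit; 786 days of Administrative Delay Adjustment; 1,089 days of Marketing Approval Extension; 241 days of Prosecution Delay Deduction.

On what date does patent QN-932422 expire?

March 30, 2044

Base term: filing date + 19 years → 25 October 2038.
Appellate Stay Credit: +633 days → 19 July 2040.
Administrative Delay Adjustment: +786 days → 13 September 2042.
Marketing Approval Extension: 1089 days claimed exceeds the 805-day cap, so +805 days → 26 November 2044.
Prosecution Delay Deduction: −241 days → 30 March 2044.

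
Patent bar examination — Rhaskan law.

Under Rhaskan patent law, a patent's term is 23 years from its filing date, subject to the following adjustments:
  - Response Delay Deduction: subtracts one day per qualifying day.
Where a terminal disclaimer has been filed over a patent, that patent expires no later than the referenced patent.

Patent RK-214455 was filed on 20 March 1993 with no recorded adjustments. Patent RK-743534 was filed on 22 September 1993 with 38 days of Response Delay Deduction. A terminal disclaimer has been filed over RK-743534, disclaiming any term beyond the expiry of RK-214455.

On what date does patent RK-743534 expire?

March 20, 2016

Natural term of RK-743534:
  Base: filing + 23 years → 22 September 2016.
  Response Delay Deduction: −38 days → 15 August 2016.
Expiry of referenced patent RK-214455:
  Base: filing + 23 years → 20 March 2016.
Terminal disclaimer: RK-743534 expires on the earlier of 15 August 2016 and 20 March 2016.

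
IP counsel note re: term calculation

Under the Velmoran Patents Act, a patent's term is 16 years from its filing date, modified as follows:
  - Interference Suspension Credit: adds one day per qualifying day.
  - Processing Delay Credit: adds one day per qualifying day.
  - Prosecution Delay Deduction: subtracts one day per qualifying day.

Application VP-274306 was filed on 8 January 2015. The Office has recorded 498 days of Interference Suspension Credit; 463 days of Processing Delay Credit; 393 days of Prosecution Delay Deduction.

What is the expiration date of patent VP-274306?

July 29, 2032

Base term: filing date + 16 years → 8 January 2031.
Interference Suspension Credit: +498 days → 20 May 2032.
Processing Delay Credit: +463 days → 26 August 2033.
Prosecution Delay Deduction: −393 days → 29 July 2032.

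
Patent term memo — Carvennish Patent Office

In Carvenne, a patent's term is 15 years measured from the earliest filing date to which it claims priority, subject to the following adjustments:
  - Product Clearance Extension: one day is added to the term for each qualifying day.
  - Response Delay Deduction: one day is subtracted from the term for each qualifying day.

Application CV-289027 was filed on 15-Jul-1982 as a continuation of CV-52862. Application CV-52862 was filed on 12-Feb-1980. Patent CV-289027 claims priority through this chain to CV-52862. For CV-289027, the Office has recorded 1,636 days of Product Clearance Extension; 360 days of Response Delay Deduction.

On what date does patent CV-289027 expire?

Earliest priority filing: 12 February 1980.
Base term: 12 February 1980 + 15 years → 12 February 1995.
Product Clearance Extension: +1636 days → 6 August 1999.
Response Delay Deduction: −360 days → 11 August 1998.

1998-08-11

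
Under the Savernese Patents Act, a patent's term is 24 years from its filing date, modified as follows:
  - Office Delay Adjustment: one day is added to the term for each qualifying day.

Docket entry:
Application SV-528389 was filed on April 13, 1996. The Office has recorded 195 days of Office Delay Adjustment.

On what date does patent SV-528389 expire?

October 25, 2020

Base term: filing date + 24 years → 13 April 2020.
Office Delay Adjustment: +195 days → 25 October 2020.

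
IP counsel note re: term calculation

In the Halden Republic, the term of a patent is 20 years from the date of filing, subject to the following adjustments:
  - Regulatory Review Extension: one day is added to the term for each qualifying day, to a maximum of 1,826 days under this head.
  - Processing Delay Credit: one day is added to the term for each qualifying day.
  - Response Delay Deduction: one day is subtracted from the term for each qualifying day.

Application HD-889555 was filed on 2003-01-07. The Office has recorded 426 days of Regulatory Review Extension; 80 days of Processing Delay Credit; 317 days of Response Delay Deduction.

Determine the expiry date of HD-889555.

Base term: filing date + 20 years → 7 January 2023.
Regulatory Review Extension: 426 days (within the 1826-day cap) → +426 days → 8 March 2024.
Processing Delay Credit: +80 days → 27 May 2024.
Response Delay Deduction: −317 days → 15 July 2023.

2023-07-15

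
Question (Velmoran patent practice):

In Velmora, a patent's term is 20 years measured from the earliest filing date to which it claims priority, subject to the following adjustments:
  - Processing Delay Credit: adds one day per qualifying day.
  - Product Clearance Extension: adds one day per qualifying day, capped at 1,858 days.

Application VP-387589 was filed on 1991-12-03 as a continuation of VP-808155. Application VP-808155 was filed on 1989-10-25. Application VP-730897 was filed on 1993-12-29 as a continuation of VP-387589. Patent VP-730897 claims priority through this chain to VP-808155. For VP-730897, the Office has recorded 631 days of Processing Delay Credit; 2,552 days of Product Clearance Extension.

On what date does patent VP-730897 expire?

2016-08-18

Earliest priority filing: 25 October 1989.
Base term: 25 October 1989 + 20 years → 25 October 2009.
Processing Delay Credit: +631 days → 18 July 2011.
Product Clearance Extension: 2552 days claimed exceeds the 1858-day cap, so +1858 days → 18 August 2016.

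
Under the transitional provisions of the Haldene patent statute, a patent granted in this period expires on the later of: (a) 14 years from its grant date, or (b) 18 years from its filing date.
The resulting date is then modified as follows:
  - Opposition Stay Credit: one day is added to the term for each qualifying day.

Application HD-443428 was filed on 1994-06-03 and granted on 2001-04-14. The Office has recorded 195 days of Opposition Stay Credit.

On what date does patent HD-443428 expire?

October 26, 2015

(a) grant + 14 years → 14 April 2015.
(b) filing + 18 years → 3 June 2012.
Later of the two: 14 April 2015.
Opposition Stay Credit: +195 days → 26 October 2015.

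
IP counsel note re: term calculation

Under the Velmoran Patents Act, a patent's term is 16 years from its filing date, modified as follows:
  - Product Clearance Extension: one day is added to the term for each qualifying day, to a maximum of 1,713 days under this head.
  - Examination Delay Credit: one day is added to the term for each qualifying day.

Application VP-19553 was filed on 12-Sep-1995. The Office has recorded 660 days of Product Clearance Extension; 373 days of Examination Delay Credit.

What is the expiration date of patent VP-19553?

2014-07-11

Base term: filing date + 16 years → 12 September 2011.
Product Clearance Extension: 660 days (within the 1713-day cap) → +660 days → 3 July 2013.
Examination Delay Credit: +373 days → 11 July 2014.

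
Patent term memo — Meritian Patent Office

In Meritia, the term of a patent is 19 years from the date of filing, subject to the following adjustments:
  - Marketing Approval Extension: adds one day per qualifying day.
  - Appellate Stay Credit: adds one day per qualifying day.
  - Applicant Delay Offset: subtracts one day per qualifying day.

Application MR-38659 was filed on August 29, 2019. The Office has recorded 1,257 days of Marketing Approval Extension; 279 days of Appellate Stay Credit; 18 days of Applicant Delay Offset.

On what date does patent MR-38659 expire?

October 25, 2042

Base term: filing date + 19 years → 29 August 2038.
Marketing Approval Extension: +1257 days → 6 February 2042.
Appellate Stay Credit: +279 days → 12 November 2042.
Applicant Delay Offset: −18 days → 25 October 2042.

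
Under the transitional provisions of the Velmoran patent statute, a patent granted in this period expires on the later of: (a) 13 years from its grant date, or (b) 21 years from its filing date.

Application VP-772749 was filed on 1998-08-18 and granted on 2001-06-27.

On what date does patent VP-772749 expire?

August 18, 2019

(a) grant + 13 years → 27 June 2014.
(b) filing + 21 years → 18 August 2019.
Later of the two: 18 August 2019.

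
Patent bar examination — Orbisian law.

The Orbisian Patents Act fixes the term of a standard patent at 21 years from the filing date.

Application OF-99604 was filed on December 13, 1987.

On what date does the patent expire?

2008-12-13

Filing date + 21 years → 13 December 2008.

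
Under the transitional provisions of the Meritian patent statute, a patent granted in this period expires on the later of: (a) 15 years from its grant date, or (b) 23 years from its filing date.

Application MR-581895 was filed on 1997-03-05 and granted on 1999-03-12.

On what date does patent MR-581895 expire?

March 5, 2020

(a) grant + 15 years → 12 March 2014.
(b) filing + 23 years → 5 March 2020.
Later of the two: 5 March 2020.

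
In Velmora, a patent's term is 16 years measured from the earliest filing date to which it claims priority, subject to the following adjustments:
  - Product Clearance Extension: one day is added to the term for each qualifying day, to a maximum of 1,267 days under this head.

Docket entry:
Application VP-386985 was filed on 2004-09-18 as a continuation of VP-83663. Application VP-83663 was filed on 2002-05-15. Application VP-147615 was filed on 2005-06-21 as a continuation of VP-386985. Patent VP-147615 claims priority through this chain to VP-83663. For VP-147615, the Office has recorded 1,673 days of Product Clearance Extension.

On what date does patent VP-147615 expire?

Earliest priority filing: 15 May 2002.
Base term: 15 May 2002 + 16 years → 15 May 2018.
Product Clearance Extension: 1673 days claimed exceeds the 1267-day cap, so +1267 days → 2 November 2021.

2021-11-02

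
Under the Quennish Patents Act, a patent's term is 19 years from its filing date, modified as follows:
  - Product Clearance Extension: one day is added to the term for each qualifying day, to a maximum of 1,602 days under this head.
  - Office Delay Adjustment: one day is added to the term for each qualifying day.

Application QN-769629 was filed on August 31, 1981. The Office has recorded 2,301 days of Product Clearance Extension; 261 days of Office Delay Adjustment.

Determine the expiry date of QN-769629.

October 7, 2005

Base term: filing date + 19 years → 31 August 2000.
Product Clearance Extension: 2301 days claimed exceeds the 1602-day cap, so +1602 days → 19 January 2005.
Office Delay Adjustment: +261 days → 7 October 2005.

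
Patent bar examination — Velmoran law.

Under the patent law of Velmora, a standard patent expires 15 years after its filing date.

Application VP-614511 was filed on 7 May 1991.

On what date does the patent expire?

Filing date + 15 years → 7 May 2006.

May 7, 2006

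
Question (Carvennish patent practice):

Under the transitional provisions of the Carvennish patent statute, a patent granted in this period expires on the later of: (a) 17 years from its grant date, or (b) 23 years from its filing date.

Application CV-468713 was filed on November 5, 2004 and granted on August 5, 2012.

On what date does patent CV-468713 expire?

August 5, 2029

(a) grant + 17 years → 5 August 2029.
(b) filing + 23 years → 5 November 2027.
Later of the two: 5 August 2029.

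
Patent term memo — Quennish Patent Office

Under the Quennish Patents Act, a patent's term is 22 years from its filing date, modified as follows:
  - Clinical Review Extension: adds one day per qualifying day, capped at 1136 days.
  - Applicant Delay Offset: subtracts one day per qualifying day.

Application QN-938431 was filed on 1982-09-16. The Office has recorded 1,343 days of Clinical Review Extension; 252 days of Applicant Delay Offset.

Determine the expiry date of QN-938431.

Base term: filing date + 22 years → 16 September 2004.
Clinical Review Extension: 1343 days claimed exceeds the 1136-day cap, so +1136 days → 27 October 2007.
Applicant Delay Offset: −252 days → 17 February 2007.

2007-02-17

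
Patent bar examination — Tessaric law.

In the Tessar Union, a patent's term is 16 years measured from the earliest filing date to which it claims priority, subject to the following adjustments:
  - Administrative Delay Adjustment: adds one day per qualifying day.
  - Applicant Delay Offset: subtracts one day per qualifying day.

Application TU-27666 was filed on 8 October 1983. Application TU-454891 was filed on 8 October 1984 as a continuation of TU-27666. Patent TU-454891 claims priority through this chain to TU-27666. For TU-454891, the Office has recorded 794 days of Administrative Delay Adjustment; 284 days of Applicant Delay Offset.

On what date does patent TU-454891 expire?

2001-03-01

Earliest priority filing: 8 October 1983.
Base term: 8 October 1983 + 16 years → 8 October 1999.
Administrative Delay Adjustment: +794 days → 10 December 2001.
Applicant Delay Offset: −284 days → 1 March 2001.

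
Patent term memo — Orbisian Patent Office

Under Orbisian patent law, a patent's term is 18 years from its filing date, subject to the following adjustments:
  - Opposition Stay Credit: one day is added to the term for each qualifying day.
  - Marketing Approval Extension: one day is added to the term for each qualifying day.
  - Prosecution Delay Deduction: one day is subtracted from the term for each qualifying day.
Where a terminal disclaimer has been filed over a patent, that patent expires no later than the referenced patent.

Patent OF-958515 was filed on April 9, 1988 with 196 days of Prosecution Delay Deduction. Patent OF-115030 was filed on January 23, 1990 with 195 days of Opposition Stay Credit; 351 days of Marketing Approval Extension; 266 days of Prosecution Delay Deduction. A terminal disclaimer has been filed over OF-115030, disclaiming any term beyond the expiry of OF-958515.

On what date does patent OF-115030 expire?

September 25, 2005

Natural term of OF-115030:
  Base: filing + 18 years → 23 January 2008.
  Opposition Stay Credit: +195 days → 5 August 2008.
  Marketing Approval Extension: +351 days → 22 July 2009.
  Prosecution Delay Deduction: −266 days → 29 October 2008.
Expiry of referenced patent OF-958515:
  Base: filing + 18 years → 9 April 2006.
  Prosecution Delay Deduction: −196 days → 25 September 2005.
Terminal disclaimer: OF-115030 expires on the earlier of 29 October 2008 and 25 September 2005.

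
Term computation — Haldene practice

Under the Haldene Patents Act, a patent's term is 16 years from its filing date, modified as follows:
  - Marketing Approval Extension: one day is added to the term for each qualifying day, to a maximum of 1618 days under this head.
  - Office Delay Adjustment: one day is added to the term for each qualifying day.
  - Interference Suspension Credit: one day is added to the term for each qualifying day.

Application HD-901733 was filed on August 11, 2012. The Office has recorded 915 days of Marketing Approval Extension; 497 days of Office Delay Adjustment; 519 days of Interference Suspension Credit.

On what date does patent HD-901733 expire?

2033-11-24

Base term: filing date + 16 years → 11 August 2028.
Marketing Approval Extension: 915 days (within the 1618-day cap) → +915 days → 12 February 2031.
Office Delay Adjustment: +497 days → 23 June 2032.
Interference Suspension Credit: +519 days → 24 November 2033.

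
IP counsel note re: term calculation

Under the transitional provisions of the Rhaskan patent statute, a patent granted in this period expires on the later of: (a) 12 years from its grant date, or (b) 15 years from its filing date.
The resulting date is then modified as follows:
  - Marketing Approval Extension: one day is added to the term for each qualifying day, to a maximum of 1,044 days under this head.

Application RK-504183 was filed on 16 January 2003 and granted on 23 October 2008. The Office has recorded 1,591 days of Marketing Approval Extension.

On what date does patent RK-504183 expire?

(a) grant + 12 years → 23 October 2020.
(b) filing + 15 years → 16 January 2018.
Later of the two: 23 October 2020.
Marketing Approval Extension: 1591 days claimed exceeds the 1044-day cap, so +1044 days → 2 September 2023.

2023-09-02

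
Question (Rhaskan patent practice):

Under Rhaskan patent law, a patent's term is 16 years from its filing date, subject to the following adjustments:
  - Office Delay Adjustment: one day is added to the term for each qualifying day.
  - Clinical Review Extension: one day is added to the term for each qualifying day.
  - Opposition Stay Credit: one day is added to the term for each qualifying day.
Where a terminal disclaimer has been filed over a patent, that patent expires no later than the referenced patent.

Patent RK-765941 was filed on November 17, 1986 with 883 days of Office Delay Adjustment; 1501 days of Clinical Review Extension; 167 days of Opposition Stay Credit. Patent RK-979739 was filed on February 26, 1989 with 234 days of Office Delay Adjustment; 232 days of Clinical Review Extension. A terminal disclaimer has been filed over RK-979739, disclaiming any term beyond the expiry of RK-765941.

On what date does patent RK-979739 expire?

Natural term of RK-979739:
  Base: filing + 16 years → 26 February 2005.
  Office Delay Adjustment: +234 days → 18 October 2005.
  Clinical Review Extension: +232 days → 7 June 2006.
Expiry of referenced patent RK-765941:
  Base: filing + 16 years → 17 November 2002.
  Office Delay Adjustment: +883 days → 18 April 2005.
  Clinical Review Extension: +1501 days → 28 May 2009.
  Opposition Stay Credit: +167 days → 11 November 2009.
Terminal disclaimer: RK-979739 expires on the earlier of 7 June 2006 and 11 November 2009.

June 7, 2006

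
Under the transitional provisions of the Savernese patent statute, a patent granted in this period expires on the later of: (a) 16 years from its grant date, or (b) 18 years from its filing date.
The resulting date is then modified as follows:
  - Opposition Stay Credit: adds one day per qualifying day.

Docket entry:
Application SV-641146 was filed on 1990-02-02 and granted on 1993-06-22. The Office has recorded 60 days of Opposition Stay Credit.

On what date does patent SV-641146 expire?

August 21, 2009

(a) grant + 16 years → 22 June 2009.
(b) filing + 18 years → 2 February 2008.
Later of the two: 22 June 2009.
Opposition Stay Credit: +60 days → 21 August 2009.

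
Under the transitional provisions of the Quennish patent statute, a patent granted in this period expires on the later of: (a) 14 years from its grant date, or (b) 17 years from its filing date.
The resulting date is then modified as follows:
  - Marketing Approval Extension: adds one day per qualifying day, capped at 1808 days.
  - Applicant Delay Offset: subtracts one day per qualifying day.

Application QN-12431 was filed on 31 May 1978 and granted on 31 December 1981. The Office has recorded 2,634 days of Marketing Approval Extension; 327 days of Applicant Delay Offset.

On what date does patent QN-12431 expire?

(a) grant + 14 years → 31 December 1995.
(b) filing + 17 years → 31 May 1995.
Later of the two: 31 December 1995.
Marketing Approval Extension: 2634 days claimed exceeds the 1808-day cap, so +1808 days → 12 December 2000.
Applicant Delay Offset: −327 days → 20 January 2000.

2000-01-20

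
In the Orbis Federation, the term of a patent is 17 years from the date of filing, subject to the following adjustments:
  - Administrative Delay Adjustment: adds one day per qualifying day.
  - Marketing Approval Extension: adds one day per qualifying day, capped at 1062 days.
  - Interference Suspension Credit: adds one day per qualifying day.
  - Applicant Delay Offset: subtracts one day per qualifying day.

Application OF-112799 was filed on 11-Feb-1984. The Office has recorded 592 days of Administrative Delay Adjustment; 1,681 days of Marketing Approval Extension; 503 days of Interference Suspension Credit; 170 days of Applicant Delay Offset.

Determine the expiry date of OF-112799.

2006-07-22

Base term: filing date + 17 years → 11 February 2001.
Administrative Delay Adjustment: +592 days → 26 September 2002.
Marketing Approval Extension: 1681 days claimed exceeds the 1062-day cap, so +1062 days → 23 August 2005.
Interference Suspension Credit: +503 days → 8 January 2007.
Applicant Delay Offset: −170 days → 22 July 2006.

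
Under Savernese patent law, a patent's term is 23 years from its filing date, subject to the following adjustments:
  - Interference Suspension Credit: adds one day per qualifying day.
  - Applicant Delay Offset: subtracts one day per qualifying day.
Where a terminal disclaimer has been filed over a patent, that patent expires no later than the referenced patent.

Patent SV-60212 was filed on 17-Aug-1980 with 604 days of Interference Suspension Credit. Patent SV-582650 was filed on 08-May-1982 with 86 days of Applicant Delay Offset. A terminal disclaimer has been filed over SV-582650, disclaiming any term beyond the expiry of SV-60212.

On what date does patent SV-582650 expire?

Natural term of SV-582650:
  Base: filing + 23 years → 8 May 2005.
  Applicant Delay Offset: −86 days → 11 February 2005.
Expiry of referenced patent SV-60212:
  Base: filing + 23 years → 17 August 2003.
  Interference Suspension Credit: +604 days → 12 April 2005.
Terminal disclaimer: SV-582650 expires on the earlier of 11 February 2005 and 12 April 2005.

February 11, 2005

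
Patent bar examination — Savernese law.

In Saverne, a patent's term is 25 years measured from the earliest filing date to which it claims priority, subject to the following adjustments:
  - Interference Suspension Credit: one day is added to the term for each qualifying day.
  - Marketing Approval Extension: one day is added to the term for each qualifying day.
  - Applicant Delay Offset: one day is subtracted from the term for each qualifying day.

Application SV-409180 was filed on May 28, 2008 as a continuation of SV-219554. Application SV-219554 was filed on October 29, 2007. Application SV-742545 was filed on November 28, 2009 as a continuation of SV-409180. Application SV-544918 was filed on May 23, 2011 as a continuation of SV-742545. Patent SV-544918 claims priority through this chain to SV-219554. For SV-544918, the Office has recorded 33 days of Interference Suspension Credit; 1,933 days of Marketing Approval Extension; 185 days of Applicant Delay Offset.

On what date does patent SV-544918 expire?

Earliest priority filing: 29 October 2007.
Base term: 29 October 2007 + 25 years → 29 October 2032.
Interference Suspension Credit: +33 days → 1 December 2032.
Marketing Approval Extension: +1933 days → 18 March 2038.
Applicant Delay Offset: −185 days → 14 September 2037.

September 14, 2037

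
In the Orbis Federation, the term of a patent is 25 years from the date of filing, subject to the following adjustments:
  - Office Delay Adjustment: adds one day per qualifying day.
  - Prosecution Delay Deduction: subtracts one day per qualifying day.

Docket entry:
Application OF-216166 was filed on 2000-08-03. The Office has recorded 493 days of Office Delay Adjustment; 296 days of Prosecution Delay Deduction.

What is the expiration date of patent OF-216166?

2026-02-16

Base term: filing date + 25 years → 3 August 2025.
Office Delay Adjustment: +493 days → 9 December 2026.
Prosecution Delay Deduction: −296 days → 16 February 2026.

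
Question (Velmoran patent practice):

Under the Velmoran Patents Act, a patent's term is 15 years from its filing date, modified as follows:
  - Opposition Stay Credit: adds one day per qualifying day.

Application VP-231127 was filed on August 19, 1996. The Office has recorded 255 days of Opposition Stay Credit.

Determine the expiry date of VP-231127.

Base term: filing date + 15 years → 19 August 2011.
Opposition Stay Credit: +255 days → 30 April 2012.

2012-04-30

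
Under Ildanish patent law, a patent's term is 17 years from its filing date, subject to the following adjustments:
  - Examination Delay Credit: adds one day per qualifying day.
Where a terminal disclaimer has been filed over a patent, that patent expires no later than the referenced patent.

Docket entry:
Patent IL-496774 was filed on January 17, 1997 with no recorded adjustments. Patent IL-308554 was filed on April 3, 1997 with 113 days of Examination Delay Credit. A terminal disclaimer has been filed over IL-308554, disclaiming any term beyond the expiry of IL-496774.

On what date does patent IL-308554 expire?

January 17, 2014

Natural term of IL-308554:
  Base: filing + 17 years → 3 April 2014.
  Examination Delay Credit: +113 days → 25 July 2014.
Expiry of referenced patent IL-496774:
  Base: filing + 17 years → 17 January 2014.
Terminal disclaimer: IL-308554 expires on the earlier of 25 July 2014 and 17 January 2014.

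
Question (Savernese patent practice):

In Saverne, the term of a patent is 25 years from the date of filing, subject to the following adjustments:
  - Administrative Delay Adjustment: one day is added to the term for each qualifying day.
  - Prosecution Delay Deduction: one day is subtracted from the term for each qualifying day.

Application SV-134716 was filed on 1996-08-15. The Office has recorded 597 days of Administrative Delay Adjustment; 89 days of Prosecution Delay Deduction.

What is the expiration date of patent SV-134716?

January 5, 2023

Base term: filing date + 25 years → 15 August 2021.
Administrative Delay Adjustment: +597 days → 4 April 2023.
Prosecution Delay Deduction: −89 days → 5 January 2023.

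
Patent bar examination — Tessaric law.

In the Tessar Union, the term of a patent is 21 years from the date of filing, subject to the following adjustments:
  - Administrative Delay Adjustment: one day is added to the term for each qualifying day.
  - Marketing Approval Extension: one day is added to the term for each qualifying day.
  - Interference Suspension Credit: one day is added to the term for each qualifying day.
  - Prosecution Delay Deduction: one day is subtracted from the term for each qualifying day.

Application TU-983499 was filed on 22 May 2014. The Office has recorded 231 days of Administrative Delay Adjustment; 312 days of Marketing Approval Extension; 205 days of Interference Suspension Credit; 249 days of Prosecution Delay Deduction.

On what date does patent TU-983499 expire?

Base term: filing date + 21 years → 22 May 2035.
Administrative Delay Adjustment: +231 days → 8 January 2036.
Marketing Approval Extension: +312 days → 15 November 2036.
Interference Suspension Credit: +205 days → 8 June 2037.
Prosecution Delay Deduction: −249 days → 2 October 2036.

2036-10-02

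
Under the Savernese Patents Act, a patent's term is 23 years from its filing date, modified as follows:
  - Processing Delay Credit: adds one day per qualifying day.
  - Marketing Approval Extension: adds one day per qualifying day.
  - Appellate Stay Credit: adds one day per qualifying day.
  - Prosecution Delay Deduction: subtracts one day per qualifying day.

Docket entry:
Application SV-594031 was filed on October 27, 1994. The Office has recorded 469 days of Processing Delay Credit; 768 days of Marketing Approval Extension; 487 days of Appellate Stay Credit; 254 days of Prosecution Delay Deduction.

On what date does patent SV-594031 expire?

November 5, 2021

Base term: filing date + 23 years → 27 October 2017.
Processing Delay Credit: +469 days → 8 February 2019.
Marketing Approval Extension: +768 days → 17 March 2021.
Appellate Stay Credit: +487 days → 17 July 2022.
Prosecution Delay Deduction: −254 days → 5 November 2021.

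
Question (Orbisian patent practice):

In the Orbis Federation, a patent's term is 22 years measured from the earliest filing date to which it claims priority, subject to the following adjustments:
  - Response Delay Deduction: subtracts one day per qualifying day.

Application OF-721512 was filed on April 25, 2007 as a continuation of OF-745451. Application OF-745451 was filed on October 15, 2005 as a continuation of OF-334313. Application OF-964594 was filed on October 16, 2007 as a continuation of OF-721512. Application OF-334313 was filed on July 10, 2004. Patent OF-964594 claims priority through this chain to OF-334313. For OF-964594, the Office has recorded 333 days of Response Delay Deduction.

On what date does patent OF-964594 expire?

Earliest priority filing: 10 July 2004.
Base term: 10 July 2004 + 22 years → 10 July 2026.
Response Delay Deduction: −333 days → 11 August 2025.

2025-08-11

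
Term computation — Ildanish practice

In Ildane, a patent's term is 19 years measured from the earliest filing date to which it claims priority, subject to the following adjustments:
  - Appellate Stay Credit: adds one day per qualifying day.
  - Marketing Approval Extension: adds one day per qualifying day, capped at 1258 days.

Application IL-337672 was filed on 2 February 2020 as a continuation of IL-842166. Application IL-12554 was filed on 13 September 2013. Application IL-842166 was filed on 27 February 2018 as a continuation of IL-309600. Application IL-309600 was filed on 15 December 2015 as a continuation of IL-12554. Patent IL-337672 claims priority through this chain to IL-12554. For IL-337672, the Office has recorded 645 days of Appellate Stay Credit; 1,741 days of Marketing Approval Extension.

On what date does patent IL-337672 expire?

November 29, 2037

Earliest priority filing: 13 September 2013.
Base term: 13 September 2013 + 19 years → 13 September 2032.
Appellate Stay Credit: +645 days → 20 June 2034.
Marketing Approval Extension: 1741 days claimed exceeds the 1258-day cap, so +1258 days → 29 November 2037.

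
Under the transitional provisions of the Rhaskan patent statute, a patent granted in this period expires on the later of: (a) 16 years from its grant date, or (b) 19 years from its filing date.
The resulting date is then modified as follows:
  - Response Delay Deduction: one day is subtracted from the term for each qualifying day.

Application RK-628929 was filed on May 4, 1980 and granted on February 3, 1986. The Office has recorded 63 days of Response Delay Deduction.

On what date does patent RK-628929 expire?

2001-12-02

(a) grant + 16 years → 3 February 2002.
(b) filing + 19 years → 4 May 1999.
Later of the two: 3 February 2002.
Response Delay Deduction: −63 days → 2 December 2001.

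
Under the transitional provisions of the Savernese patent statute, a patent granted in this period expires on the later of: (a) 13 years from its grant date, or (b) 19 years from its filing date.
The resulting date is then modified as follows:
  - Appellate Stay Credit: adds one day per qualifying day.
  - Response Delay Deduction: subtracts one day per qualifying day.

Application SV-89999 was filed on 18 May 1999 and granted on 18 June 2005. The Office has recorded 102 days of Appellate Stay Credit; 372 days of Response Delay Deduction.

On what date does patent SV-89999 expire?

2017-09-21

(a) grant + 13 years → 18 June 2018.
(b) filing + 19 years → 18 May 2018.
Later of the two: 18 June 2018.
Appellate Stay Credit: +102 days → 28 September 2018.
Response Delay Deduction: −372 days → 21 September 2017.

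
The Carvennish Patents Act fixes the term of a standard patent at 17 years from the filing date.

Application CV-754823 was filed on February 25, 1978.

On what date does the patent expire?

Filing date + 17 years → 25 February 1995.

February 25, 1995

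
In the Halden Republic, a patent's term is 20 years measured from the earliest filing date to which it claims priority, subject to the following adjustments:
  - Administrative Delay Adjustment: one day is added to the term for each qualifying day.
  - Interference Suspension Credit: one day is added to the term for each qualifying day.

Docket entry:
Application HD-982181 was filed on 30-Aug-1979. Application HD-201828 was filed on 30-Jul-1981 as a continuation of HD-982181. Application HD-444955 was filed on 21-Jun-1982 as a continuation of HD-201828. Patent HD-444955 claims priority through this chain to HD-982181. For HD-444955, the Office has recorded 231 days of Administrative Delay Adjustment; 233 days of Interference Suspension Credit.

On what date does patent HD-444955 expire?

Earliest priority filing: 30 August 1979.
Base term: 30 August 1979 + 20 years → 30 August 1999.
Administrative Delay Adjustment: +231 days → 17 April 2000.
Interference Suspension Credit: +233 days → 6 December 2000.

2000-12-06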